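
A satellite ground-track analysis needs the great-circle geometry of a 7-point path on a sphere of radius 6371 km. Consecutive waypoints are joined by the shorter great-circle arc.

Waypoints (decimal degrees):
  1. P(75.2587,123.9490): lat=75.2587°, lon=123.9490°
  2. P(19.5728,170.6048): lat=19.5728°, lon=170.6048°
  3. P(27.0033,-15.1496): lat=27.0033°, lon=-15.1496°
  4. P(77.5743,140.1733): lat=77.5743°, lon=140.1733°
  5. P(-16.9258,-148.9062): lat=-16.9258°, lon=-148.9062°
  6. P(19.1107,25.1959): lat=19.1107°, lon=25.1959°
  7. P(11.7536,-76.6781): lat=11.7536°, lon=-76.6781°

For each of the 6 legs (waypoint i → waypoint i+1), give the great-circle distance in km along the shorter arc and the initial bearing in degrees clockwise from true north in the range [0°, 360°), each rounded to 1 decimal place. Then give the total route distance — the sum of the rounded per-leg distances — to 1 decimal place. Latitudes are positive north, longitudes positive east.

Leg 1: dist=6755.7 km, bearing=128.3°
Leg 2: dist=14799.1 km, bearing=7.0°
Leg 3: dist=8271.1 km, bearing=5.4°
Leg 4: dist=11401.3 km, bearing=112.1°
Leg 5: dist=19345.9 km, bearing=67.8°
Leg 6: dist=10797.4 km, bearing=285.1°
Total: 71370.5 km

Leg 1: φ1=1.3135121, φ2=0.3416098, Δφ=-0.9719023, Δλ=0.8142973 rad; a=sin²(Δφ/2)+cosφ1·cosφ2·sin²(Δλ/2)=0.2557308701; c=2·atan2(√a, √(1-a))=1.060382627; dist=6371·c=6755.698 ≈ 6755.7 km; running total=6755.7 km
Leg 1 bearing: y=sinΔλ·cosφ2=0.68522087, x=cosφ1·sinφ2-sinφ1·cosφ2·cosΔλ=-0.54018768; θ=atan2(y, x)=128.2502° ≈ 128.3°
Leg 2: φ1=0.3416098, φ2=0.4712965, Δφ=0.1296867, Δλ=-3.2420259 rad; a=sin²(Δφ/2)+cosφ1·cosφ2·sin²(Δλ/2)=0.8415800785; c=2·atan2(√a, √(1-a))=2.322877641; dist=6371·c=14799.053 ≈ 14799.1 km; running total=21554.8 km
Leg 2 bearing: y=sinΔλ·cosφ2=0.08933367, x=cosφ1·sinφ2-sinφ1·cosφ2·cosΔλ=0.72478389; θ=atan2(y, x)=7.0266° ≈ 7.0°
Leg 3: φ1=0.4712965, φ2=1.3539269, Δφ=0.8826305, Δλ=2.7108960 rad; a=sin²(Δφ/2)+cosφ1·cosφ2·sin²(Δλ/2)=0.3654003081; c=2·atan2(√a, √(1-a))=1.298234696; dist=6371·c=8271.053 ≈ 8271.1 km; running total=29825.9 km
Leg 3 bearing: y=sinΔλ·cosφ2=0.08983574, x=cosφ1·sinφ2-sinφ1·cosφ2·cosΔλ=0.95888541; θ=atan2(y, x)=5.3523° ≈ 5.4°
Leg 4: φ1=1.3539269, φ2=-0.2954109, Δφ=-1.6493379, Δλ=-5.0453891 rad; a=sin²(Δφ/2)+cosφ1·cosφ2·sin²(Δλ/2)=0.6085122036; c=2·atan2(√a, √(1-a))=1.789561515; dist=6371·c=11401.296 ≈ 11401.3 km; running total=41227.2 km
Leg 4 bearing: y=sinΔλ·cosφ2=0.90412812, x=cosφ1·sinφ2-sinφ1·cosφ2·cosΔλ=-0.36803907; θ=atan2(y, x)=112.1495° ≈ 112.1°
Leg 5: φ1=-0.2954109, φ2=0.3335446, Δφ=0.6289556, Δλ=3.0386549 rad; a=sin²(Δφ/2)+cosφ1·cosφ2·sin²(Δλ/2)=0.9972439872; c=2·atan2(√a, √(1-a))=3.036548885; dist=6371·c=19345.853 ≈ 19345.9 km; running total=60573.1 km
Leg 5 bearing: y=sinΔλ·cosφ2=0.09709296, x=cosφ1·sinφ2-sinφ1·cosφ2·cosΔλ=0.03958061; θ=atan2(y, x)=67.8214° ≈ 67.8°
Leg 6: φ1=0.3335446, φ2=0.2051390, Δφ=-0.1284056, Δλ=-1.7780367 rad; a=sin²(Δφ/2)+cosφ1·cosφ2·sin²(Δλ/2)=0.5618262309; c=2·atan2(√a, √(1-a))=1.694766083; dist=6371·c=10797.355 ≈ 10797.4 km; running total=71370.5 km
Leg 6 bearing: y=sinΔλ·cosφ2=-0.95808378, x=cosφ1·sinφ2-sinφ1·cosφ2·cosΔλ=0.25842898; θ=atan2(y, x)=-74.9046° <0 so +360° → 285.0954° ≈ 285.1°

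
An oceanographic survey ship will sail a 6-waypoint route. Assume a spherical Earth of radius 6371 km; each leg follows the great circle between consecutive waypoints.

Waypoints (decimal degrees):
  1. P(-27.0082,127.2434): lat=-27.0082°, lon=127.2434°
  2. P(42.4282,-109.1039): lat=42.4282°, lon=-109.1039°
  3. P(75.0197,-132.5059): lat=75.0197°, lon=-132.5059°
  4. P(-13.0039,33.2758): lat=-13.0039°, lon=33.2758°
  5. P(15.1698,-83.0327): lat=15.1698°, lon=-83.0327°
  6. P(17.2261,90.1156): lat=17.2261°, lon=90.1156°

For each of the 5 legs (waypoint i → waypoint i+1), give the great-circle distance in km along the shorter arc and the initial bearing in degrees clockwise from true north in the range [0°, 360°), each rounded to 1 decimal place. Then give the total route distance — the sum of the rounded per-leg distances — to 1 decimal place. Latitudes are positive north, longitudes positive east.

Leg 1: φ1=-0.4713820, φ2=0.7405118, Δφ=1.2118938, Δλ=-4.1250386 rad; a=sin²(Δφ/2)+cosφ1·cosφ2·sin²(Δλ/2)=0.8354027636; c=2·atan2(√a, √(1-a))=2.306090735; dist=6371·c=14692.104 ≈ 14692.1 km; running total=14692.1 km
Leg 1 bearing: y=sinΔλ·cosφ2=0.61442267, x=cosφ1·sinφ2-sinφ1·cosφ2·cosΔλ=0.41533689; θ=atan2(y, x)=55.9421° ≈ 55.9°
Leg 2: φ1=0.7405118, φ2=1.3093408, Δφ=0.5688290, Δλ=-0.4084420 rad; a=sin²(Δφ/2)+cosφ1·cosφ2·sin²(Δλ/2)=0.0865811773; c=2·atan2(√a, √(1-a))=0.597334660; dist=6371·c=3805.619 ≈ 3805.6 km; running total=18497.7 km
Leg 2 bearing: y=sinΔλ·cosφ2=-0.10266581, x=cosφ1·sinφ2-sinφ1·cosφ2·cosΔλ=0.55299117; θ=atan2(y, x)=-10.5175° <0 so +360° → 349.4825° ≈ 349.5°
Leg 3: φ1=1.3093408, φ2=-0.2269609, Δφ=-1.5363016, Δλ=2.8934365 rad; a=sin²(Δφ/2)+cosφ1·cosφ2·sin²(Δλ/2)=0.7307564422; c=2·atan2(√a, √(1-a))=2.050496133; dist=6371·c=13063.711 ≈ 13063.7 km; running total=31561.4 km
Leg 3 bearing: y=sinΔλ·cosφ2=0.23931810, x=cosφ1·sinφ2-sinφ1·cosφ2·cosΔλ=0.85424394; θ=atan2(y, x)=15.6503° ≈ 15.7°
Leg 4: φ1=-0.2269609, φ2=0.2647630, Δφ=0.4917238, Δλ=-2.0299663 rad; a=sin²(Δφ/2)+cosφ1·cosφ2·sin²(Δλ/2)=0.7378365845; c=2·atan2(√a, √(1-a))=2.066525494; dist=6371·c=13165.834 ≈ 13165.8 km; running total=44727.2 km
Leg 4 bearing: y=sinΔλ·cosφ2=-0.86518451, x=cosφ1·sinφ2-sinφ1·cosφ2·cosΔλ=0.15871608; θ=atan2(y, x)=-79.6048° <0 so +360° → 280.3952° ≈ 280.4°
Leg 5: φ1=0.2647630, φ2=0.3006522, Δφ=0.0358892, Δλ=3.0220079 rad; a=sin²(Δφ/2)+cosφ1·cosφ2·sin²(Δλ/2)=0.9188912885; c=2·atan2(√a, √(1-a))=2.564005620; dist=6371·c=16335.280 ≈ 16335.3 km; running total=61062.5 km
Leg 5 bearing: y=sinΔλ·cosφ2=0.11394854, x=cosφ1·sinφ2-sinφ1·cosφ2·cosΔλ=0.53398135; θ=atan2(y, x)=12.0459° ≈ 12.0°

Leg 1: dist=14692.1 km, bearing=55.9°
Leg 2: dist=3805.6 km, bearing=349.5°
Leg 3: dist=13063.7 km, bearing=15.7°
Leg 4: dist=13165.8 km, bearing=280.4°
Leg 5: dist=16335.3 km, bearing=12.0°
Total: 61062.5 km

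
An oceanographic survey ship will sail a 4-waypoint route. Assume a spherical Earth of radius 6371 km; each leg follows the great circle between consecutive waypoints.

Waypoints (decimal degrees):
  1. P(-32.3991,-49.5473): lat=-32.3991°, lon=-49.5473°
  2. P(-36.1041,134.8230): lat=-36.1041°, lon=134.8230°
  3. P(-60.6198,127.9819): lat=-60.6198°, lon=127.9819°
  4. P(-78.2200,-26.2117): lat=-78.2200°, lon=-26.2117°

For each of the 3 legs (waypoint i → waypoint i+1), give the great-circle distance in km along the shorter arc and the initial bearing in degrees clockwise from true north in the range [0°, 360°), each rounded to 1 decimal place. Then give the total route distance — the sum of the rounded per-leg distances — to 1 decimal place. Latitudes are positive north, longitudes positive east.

Leg 1: φ1=-0.5654710, φ2=-0.6301354, Δφ=-0.0646644, Δλ=3.2178688 rad; a=sin²(Δφ/2)+cosφ1·cosφ2·sin²(Δλ/2)=0.6822328736; c=2·atan2(√a, √(1-a))=1.943855351; dist=6371·c=12384.302 ≈ 12384.3 km; running total=12384.3 km
Leg 1 bearing: y=sinΔλ·cosφ2=-0.06156738, x=cosφ1·sinφ2-sinφ1·cosφ2·cosΔλ=-0.92917930; θ=atan2(y, x)=-176.2091° <0 so +360° → 183.7909° ≈ 183.8°
Leg 2: φ1=-0.6301354, φ2=-1.0580151, Δφ=-0.4278797, Δλ=-0.1193997 rad; a=sin²(Δφ/2)+cosφ1·cosφ2·sin²(Δλ/2)=0.0464872525; c=2·atan2(√a, √(1-a))=0.434630967; dist=6371·c=2769.034 ≈ 2769.0 km; running total=15153.3 km
Leg 2 bearing: y=sinΔλ·cosφ2=-0.05843873, x=cosφ1·sinφ2-sinφ1·cosφ2·cosΔλ=-0.41700080; θ=atan2(y, x)=-172.0225° <0 so +360° → 187.9775° ≈ 188.0°
Leg 3: φ1=-1.0580151, φ2=-1.3651965, Δφ=-0.3071814, Δλ=-2.6911860 rad; a=sin²(Δφ/2)+cosφ1·cosφ2·sin²(Δλ/2)=0.1185694556; c=2·atan2(√a, √(1-a))=0.703069612; dist=6371·c=4479.256 ≈ 4479.3 km; running total=19632.6 km
Leg 3 bearing: y=sinΔλ·cosφ2=-0.08887485, x=cosφ1·sinφ2-sinφ1·cosφ2·cosΔλ=-0.64042503; θ=atan2(y, x)=-172.0993° <0 so +360° → 187.9007° ≈ 187.9°

Leg 1: dist=12384.3 km, bearing=183.8°
Leg 2: dist=2769.0 km, bearing=188.0°
Leg 3: dist=4479.3 km, bearing=187.9°
Total: 19632.6 km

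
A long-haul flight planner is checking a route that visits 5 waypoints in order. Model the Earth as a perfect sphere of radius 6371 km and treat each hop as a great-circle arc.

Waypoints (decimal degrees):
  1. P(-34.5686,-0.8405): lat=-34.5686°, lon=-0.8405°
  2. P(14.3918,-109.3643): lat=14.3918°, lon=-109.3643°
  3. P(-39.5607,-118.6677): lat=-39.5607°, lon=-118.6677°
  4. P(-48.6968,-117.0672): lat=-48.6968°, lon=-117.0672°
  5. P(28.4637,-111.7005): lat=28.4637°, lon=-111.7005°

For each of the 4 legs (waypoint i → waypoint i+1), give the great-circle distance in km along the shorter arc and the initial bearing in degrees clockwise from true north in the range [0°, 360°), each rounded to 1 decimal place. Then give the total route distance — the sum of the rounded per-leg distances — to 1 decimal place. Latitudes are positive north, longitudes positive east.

Leg 1: dist=12590.6 km, bearing=271.9°
Leg 2: dist=6076.3 km, bearing=188.8°
Leg 3: dist=1023.8 km, bearing=173.4°
Leg 4: dist=8596.5 km, bearing=4.8°
Total: 28287.2 km

Leg 1: φ1=-0.6033359, φ2=0.2511843, Δφ=0.8545202, Δλ=-1.8940976 rad; a=sin²(Δφ/2)+cosφ1·cosφ2·sin²(Δλ/2)=0.6972123031; c=2·atan2(√a, √(1-a))=1.976237936; dist=6371·c=12590.612 ≈ 12590.6 km; running total=12590.6 km
Leg 1 bearing: y=sinΔλ·cosφ2=-0.91843632, x=cosφ1·sinφ2-sinφ1·cosφ2·cosΔλ=0.03006589; θ=atan2(y, x)=-88.1250° <0 so +360° → 271.8750° ≈ 271.9°
Leg 2: φ1=0.2511843, φ2=-0.6904645, Δφ=-0.9416488, Δλ=-0.1623750 rad; a=sin²(Δφ/2)+cosφ1·cosφ2·sin²(Δλ/2)=0.2106834981; c=2·atan2(√a, √(1-a))=0.953744721; dist=6371·c=6076.308 ≈ 6076.3 km; running total=18666.9 km
Leg 2 bearing: y=sinΔλ·cosφ2=-0.12463366, x=cosφ1·sinφ2-sinφ1·cosφ2·cosΔλ=-0.80600887; θ=atan2(y, x)=-171.2099° <0 so +360° → 188.7901° ≈ 188.8°
Leg 3: φ1=-0.6904645, φ2=-0.8499195, Δφ=-0.1594550, Δλ=0.0279340 rad; a=sin²(Δφ/2)+cosφ1·cosφ2·sin²(Δλ/2)=0.0064422801; c=2·atan2(√a, √(1-a))=0.160700493; dist=6371·c=1023.823 ≈ 1023.8 km; running total=19690.7 km
Leg 3 bearing: y=sinΔλ·cosφ2=0.01843526, x=cosφ1·sinφ2-sinφ1·cosφ2·cosΔλ=-0.15894417; θ=atan2(y, x)=173.3841° ≈ 173.4°
Leg 4: φ1=-0.8499195, φ2=0.4967853, Δφ=1.3467048, Δλ=0.0936666 rad; a=sin²(Δφ/2)+cosφ1·cosφ2·sin²(Δλ/2)=0.3901614219; c=2·atan2(√a, √(1-a))=1.349312796; dist=6371·c=8596.472 ≈ 8596.5 km; running total=28287.2 km
Leg 4 bearing: y=sinΔλ·cosφ2=0.08222374, x=cosφ1·sinφ2-sinφ1·cosφ2·cosΔλ=0.97210144; θ=atan2(y, x)=4.8348° ≈ 4.8°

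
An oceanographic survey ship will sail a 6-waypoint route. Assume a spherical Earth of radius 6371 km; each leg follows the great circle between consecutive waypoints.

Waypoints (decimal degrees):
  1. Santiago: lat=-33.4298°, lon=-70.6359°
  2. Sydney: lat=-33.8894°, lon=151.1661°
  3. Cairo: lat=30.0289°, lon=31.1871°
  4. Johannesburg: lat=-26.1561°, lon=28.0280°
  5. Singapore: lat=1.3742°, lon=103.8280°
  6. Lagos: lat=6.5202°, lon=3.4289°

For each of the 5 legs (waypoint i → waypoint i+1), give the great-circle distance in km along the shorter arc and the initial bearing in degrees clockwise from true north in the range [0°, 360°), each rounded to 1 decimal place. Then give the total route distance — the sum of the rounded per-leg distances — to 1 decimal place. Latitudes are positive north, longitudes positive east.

Leg 1: φ1=-0.5834601, φ2=-0.5914816, Δφ=-0.0080215, Δλ=3.8711752 rad; a=sin²(Δφ/2)+cosφ1·cosφ2·sin²(Δλ/2)=0.6046255105; c=2·atan2(√a, √(1-a))=1.781605288; dist=6371·c=11350.607 ≈ 11350.6 km; running total=11350.6 km
Leg 1 bearing: y=sinΔλ·cosφ2=-0.55332051, x=cosφ1·sinφ2-sinφ1·cosφ2·cosΔλ=-0.80625705; θ=atan2(y, x)=-145.5389° <0 so +360° → 214.4611° ≈ 214.5°
Leg 2: φ1=-0.5914816, φ2=0.5241032, Δφ=1.1155848, Δλ=-2.0940286 rad; a=sin²(Δφ/2)+cosφ1·cosφ2·sin²(Δλ/2)=0.8190784854; c=2·atan2(√a, √(1-a))=2.262898375; dist=6371·c=14416.926 ≈ 14416.9 km; running total=25767.5 km
Leg 2 bearing: y=sinΔλ·cosφ2=-0.74994010, x=cosφ1·sinφ2-sinφ1·cosφ2·cosΔλ=0.17419966; θ=atan2(y, x)=-76.9230° <0 so +360° → 283.0770° ≈ 283.1°
Leg 3: φ1=0.5241032, φ2=-0.4565101, Δφ=-0.9806132, Δλ=-0.0551367 rad; a=sin²(Δφ/2)+cosφ1·cosφ2·sin²(Δλ/2)=0.2223338946; c=2·atan2(√a, √(1-a))=0.982033944; dist=6371·c=6256.538 ≈ 6256.5 km; running total=32024.0 km
Leg 3 bearing: y=sinΔλ·cosφ2=-0.04946543, x=cosφ1·sinφ2-sinφ1·cosφ2·cosΔλ=-0.83015619; θ=atan2(y, x)=-176.5900° <0 so +360° → 183.4100° ≈ 183.4°
Leg 4: φ1=-0.4565101, φ2=0.0239843, Δφ=0.4804944, Δλ=1.3229596 rad; a=sin²(Δφ/2)+cosφ1·cosφ2·sin²(Δλ/2)=0.3952240072; c=2·atan2(√a, √(1-a))=1.359679577; dist=6371·c=8662.519 ≈ 8662.5 km; running total=40686.5 km
Leg 4 bearing: y=sinΔλ·cosφ2=0.96916653, x=cosφ1·sinφ2-sinφ1·cosφ2·cosΔλ=0.12963104; θ=atan2(y, x)=82.3816° ≈ 82.4°
Leg 5: φ1=0.0239843, φ2=0.1137990, Δφ=0.0898146, Δλ=-1.7522949 rad; a=sin²(Δφ/2)+cosφ1·cosφ2·sin²(Δλ/2)=0.5882806779; c=2·atan2(√a, √(1-a))=1.748288147; dist=6371·c=11138.344 ≈ 11138.3 km; running total=51824.8 km
Leg 5 bearing: y=sinΔλ·cosφ2=-0.97721243, x=cosφ1·sinφ2-sinφ1·cosφ2·cosΔλ=0.11782168; θ=atan2(y, x)=-83.1251° <0 so +360° → 276.8749° ≈ 276.9°

Leg 1: dist=11350.6 km, bearing=214.5°
Leg 2: dist=14416.9 km, bearing=283.1°
Leg 3: dist=6256.5 km, bearing=183.4°
Leg 4: dist=8662.5 km, bearing=82.4°
Leg 5: dist=11138.3 km, bearing=276.9°
Total: 51824.8 km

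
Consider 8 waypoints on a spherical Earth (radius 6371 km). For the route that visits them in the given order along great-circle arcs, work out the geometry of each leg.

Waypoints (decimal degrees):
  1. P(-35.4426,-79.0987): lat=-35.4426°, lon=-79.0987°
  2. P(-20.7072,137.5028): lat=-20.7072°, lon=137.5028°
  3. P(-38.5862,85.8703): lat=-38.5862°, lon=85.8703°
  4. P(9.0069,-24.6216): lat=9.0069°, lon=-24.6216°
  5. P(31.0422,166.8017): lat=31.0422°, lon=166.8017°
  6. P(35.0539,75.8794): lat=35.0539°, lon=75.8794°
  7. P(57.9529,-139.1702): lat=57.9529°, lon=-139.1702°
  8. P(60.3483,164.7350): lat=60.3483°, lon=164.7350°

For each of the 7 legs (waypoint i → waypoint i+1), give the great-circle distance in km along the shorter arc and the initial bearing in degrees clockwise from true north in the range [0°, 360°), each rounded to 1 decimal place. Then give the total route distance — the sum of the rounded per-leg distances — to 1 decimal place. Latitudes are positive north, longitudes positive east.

Leg 1: φ1=-0.6185901, φ2=-0.3614088, Δφ=0.2571812, Δλ=3.7804093 rad; a=sin²(Δφ/2)+cosφ1·cosφ2·sin²(Δλ/2)=0.7033726287; c=2·atan2(√a, √(1-a))=1.989684777; dist=6371·c=12676.282 ≈ 12676.3 km; running total=12676.3 km
Leg 1 bearing: y=sinΔλ·cosφ2=-0.55772817, x=cosφ1·sinφ2-sinφ1·cosφ2·cosΔλ=-0.72353133; θ=atan2(y, x)=-142.3735° <0 so +360° → 217.6265° ≈ 217.6°
Leg 2: φ1=-0.3614088, φ2=-0.6734562, Δφ=-0.3120474, Δλ=-0.9011571 rad; a=sin²(Δφ/2)+cosφ1·cosφ2·sin²(Δλ/2)=0.1628125940; c=2·atan2(√a, √(1-a))=0.830678644; dist=6371·c=5292.254 ≈ 5292.3 km; running total=17968.6 km
Leg 2 bearing: y=sinΔλ·cosφ2=-0.61286554, x=cosφ1·sinφ2-sinφ1·cosφ2·cosΔλ=-0.41184275; θ=atan2(y, x)=-123.9009° <0 so +360° → 236.0991° ≈ 236.1°
Leg 3: φ1=-0.6734562, φ2=0.1572001, Δφ=0.8306563, Δλ=-1.9284475 rad; a=sin²(Δφ/2)+cosφ1·cosφ2·sin²(Δλ/2)=0.6839550943; c=2·atan2(√a, √(1-a))=1.947556901; dist=6371·c=12407.885 ≈ 12407.9 km; running total=30376.5 km
Leg 3 bearing: y=sinΔλ·cosφ2=-0.92517144, x=cosφ1·sinφ2-sinφ1·cosφ2·cosΔλ=-0.09327328; θ=atan2(y, x)=-95.7570° <0 so +360° → 264.2430° ≈ 264.2°
Leg 4: φ1=0.1572001, φ2=0.5417886, Δφ=0.3845885, Δλ=3.3409669 rad; a=sin²(Δφ/2)+cosφ1·cosφ2·sin²(Δλ/2)=0.8743651226; c=2·atan2(√a, √(1-a))=2.416940801; dist=6371·c=15398.330 ≈ 15398.3 km; running total=45774.8 km
Leg 4 bearing: y=sinΔλ·cosφ2=-0.16969192, x=cosφ1·sinφ2-sinφ1·cosφ2·cosΔλ=0.64078676; θ=atan2(y, x)=-14.8325° <0 so +360° → 345.1675° ≈ 345.2°
Leg 5: φ1=0.5417886, φ2=0.6118060, Δφ=0.0700174, Δλ=-1.5868935 rad; a=sin²(Δφ/2)+cosφ1·cosφ2·sin²(Δλ/2)=0.3575583557; c=2·atan2(√a, √(1-a))=1.281911657; dist=6371·c=8167.059 ≈ 8167.1 km; running total=53941.9 km
Leg 5 bearing: y=sinΔλ·cosφ2=-0.81850604, x=cosφ1·sinφ2-sinφ1·cosφ2·cosΔλ=0.49888813; θ=atan2(y, x)=-58.6372° <0 so +360° → 301.3628° ≈ 301.4°
Leg 6: φ1=0.6118060, φ2=1.0114689, Δφ=0.3996629, Δλ=-3.7533236 rad; a=sin²(Δφ/2)+cosφ1·cosφ2·sin²(Δλ/2)=0.4343874955; c=2·atan2(√a, √(1-a))=1.439191753; dist=6371·c=9169.091 ≈ 9169.1 km; running total=63111.0 km
Leg 6 bearing: y=sinΔλ·cosφ2=0.30472512, x=cosφ1·sinφ2-sinφ1·cosφ2·cosΔλ=0.94335709; θ=atan2(y, x)=17.9016° ≈ 17.9°
Leg 7: φ1=1.0114689, φ2=1.0532765, Δφ=0.0418076, Δλ=5.3041464 rad; a=sin²(Δφ/2)+cosφ1·cosφ2·sin²(Δλ/2)=0.0584751333; c=2·atan2(√a, √(1-a))=0.488474581; dist=6371·c=3112.072 ≈ 3112.1 km; running total=66223.1 km
Leg 7 bearing: y=sinΔλ·cosφ2=-0.41060381, x=cosφ1·sinφ2-sinφ1·cosφ2·cosΔλ=0.22721725; θ=atan2(y, x)=-61.0410° <0 so +360° → 298.9590° ≈ 299.0°

Leg 1: dist=12676.3 km, bearing=217.6°
Leg 2: dist=5292.3 km, bearing=236.1°
Leg 3: dist=12407.9 km, bearing=264.2°
Leg 4: dist=15398.3 km, bearing=345.2°
Leg 5: dist=8167.1 km, bearing=301.4°
Leg 6: dist=9169.1 km, bearing=17.9°
Leg 7: dist=3112.1 km, bearing=299.0°
Total: 66223.1 km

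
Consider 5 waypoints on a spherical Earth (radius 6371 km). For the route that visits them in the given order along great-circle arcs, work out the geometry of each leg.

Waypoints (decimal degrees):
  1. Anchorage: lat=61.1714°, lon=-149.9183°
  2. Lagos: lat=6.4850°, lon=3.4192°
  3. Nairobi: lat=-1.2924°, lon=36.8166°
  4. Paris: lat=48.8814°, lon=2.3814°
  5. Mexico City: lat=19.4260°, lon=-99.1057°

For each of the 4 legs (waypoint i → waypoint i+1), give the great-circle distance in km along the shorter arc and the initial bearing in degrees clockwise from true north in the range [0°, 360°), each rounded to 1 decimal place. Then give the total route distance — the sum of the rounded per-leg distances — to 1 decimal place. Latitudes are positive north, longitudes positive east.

Leg 1: φ1=1.0676423, φ2=0.1131846, Δφ=-0.9544577, Δλ=2.6762442 rad; a=sin²(Δφ/2)+cosφ1·cosφ2·sin²(Δλ/2)=0.6646072631; c=2·atan2(√a, √(1-a))=1.906267936; dist=6371·c=12144.833 ≈ 12144.8 km; running total=12144.8 km
Leg 1 bearing: y=sinΔλ·cosφ2=0.44586295, x=cosφ1·sinφ2-sinφ1·cosφ2·cosΔλ=0.83236052; θ=atan2(y, x)=28.1762° ≈ 28.2°
Leg 2: φ1=0.1131846, φ2=-0.0225566, Δφ=-0.1357412, Δλ=0.5828946 rad; a=sin²(Δφ/2)+cosφ1·cosφ2·sin²(Δλ/2)=0.0866137755; c=2·atan2(√a, √(1-a))=0.597450568; dist=6371·c=3806.358 ≈ 3806.4 km; running total=15951.2 km
Leg 2 bearing: y=sinΔλ·cosφ2=0.55030283, x=cosφ1·sinφ2-sinφ1·cosφ2·cosΔλ=-0.11667954; θ=atan2(y, x)=101.9710° ≈ 102.0°
Leg 3: φ1=-0.0225566, φ2=0.8531414, Δφ=0.8756980, Δλ=-0.6010076 rad; a=sin²(Δφ/2)+cosφ1·cosφ2·sin²(Δλ/2)=0.2373734621; c=2·atan2(√a, √(1-a))=1.017783836; dist=6371·c=6484.301 ≈ 6484.3 km; running total=22435.5 km
Leg 3 bearing: y=sinΔλ·cosφ2=-0.37186680, x=cosφ1·sinφ2-sinφ1·cosφ2·cosΔλ=0.76539159; θ=atan2(y, x)=-25.9129° <0 so +360° → 334.0871° ≈ 334.1°
Leg 4: φ1=0.8531414, φ2=0.3390477, Δφ=-0.5140937, Δλ=-1.7712840 rad; a=sin²(Δφ/2)+cosφ1·cosφ2·sin²(Δλ/2)=0.4364758628; c=2·atan2(√a, √(1-a))=1.443403759; dist=6371·c=9195.925 ≈ 9195.9 km; running total=31631.4 km
Leg 4 bearing: y=sinΔλ·cosφ2=-0.92418169, x=cosφ1·sinφ2-sinφ1·cosφ2·cosΔλ=0.36020402; θ=atan2(y, x)=-68.7064° <0 so +360° → 291.2936° ≈ 291.3°

Leg 1: dist=12144.8 km, bearing=28.2°
Leg 2: dist=3806.4 km, bearing=102.0°
Leg 3: dist=6484.3 km, bearing=334.1°
Leg 4: dist=9195.9 km, bearing=291.3°
Total: 31631.4 km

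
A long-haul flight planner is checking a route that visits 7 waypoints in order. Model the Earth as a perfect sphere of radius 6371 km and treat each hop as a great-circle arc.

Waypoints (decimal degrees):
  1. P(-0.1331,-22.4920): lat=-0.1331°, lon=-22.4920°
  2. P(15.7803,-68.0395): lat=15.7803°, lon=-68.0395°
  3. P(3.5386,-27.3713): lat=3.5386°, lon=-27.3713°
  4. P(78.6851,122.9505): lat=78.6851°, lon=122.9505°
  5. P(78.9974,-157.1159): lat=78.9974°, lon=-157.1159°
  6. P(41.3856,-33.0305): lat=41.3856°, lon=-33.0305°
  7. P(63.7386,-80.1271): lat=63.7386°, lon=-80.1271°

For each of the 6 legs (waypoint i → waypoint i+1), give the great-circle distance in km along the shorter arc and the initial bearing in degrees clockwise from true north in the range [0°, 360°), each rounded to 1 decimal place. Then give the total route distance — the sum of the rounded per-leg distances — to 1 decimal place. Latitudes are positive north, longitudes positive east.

Leg 1: dist=5301.6 km, bearing=291.7°
Leg 2: dist=4649.6 km, bearing=102.7°
Leg 3: dist=10707.3 km, bearing=5.6°
Leg 4: dist=1588.3 km, bearing=49.6°
Leg 5: dist=6153.4 km, bearing=49.1°
Leg 6: dist=3894.8 km, bearing=325.6°
Total: 32295.0 km

Leg 1: φ1=-0.0023230, φ2=0.2754182, Δφ=0.2777412, Δλ=-0.7949538 rad; a=sin²(Δφ/2)+cosφ1·cosφ2·sin²(Δλ/2)=0.1633548674; c=2·atan2(√a, √(1-a))=0.832146462; dist=6371·c=5301.605 ≈ 5301.6 km; running total=5301.6 km
Leg 1 bearing: y=sinΔλ·cosφ2=-0.68692809, x=cosφ1·sinφ2-sinφ1·cosφ2·cosΔλ=0.27351420; θ=atan2(y, x)=-68.2890° <0 so +360° → 291.7110° ≈ 291.7°
Leg 2: φ1=0.2754182, φ2=0.0617602, Δφ=-0.2136580, Δλ=0.7097940 rad; a=sin²(Δφ/2)+cosφ1·cosφ2·sin²(Δλ/2)=0.1273485157; c=2·atan2(√a, √(1-a))=0.729807188; dist=6371·c=4649.602 ≈ 4649.6 km; running total=9951.2 km
Leg 2 bearing: y=sinΔλ·cosφ2=0.65043507, x=cosφ1·sinφ2-sinφ1·cosφ2·cosΔλ=-0.14648450; θ=atan2(y, x)=102.6918° ≈ 102.7°
Leg 3: φ1=0.0617602, φ2=1.3733141, Δφ=1.3115538, Δλ=2.6236103 rad; a=sin²(Δφ/2)+cosφ1·cosφ2·sin²(Δλ/2)=0.5548085707; c=2·atan2(√a, √(1-a))=1.680634189; dist=6371·c=10707.320 ≈ 10707.3 km; running total=20658.5 km
Leg 3 bearing: y=sinΔλ·cosφ2=0.09714471, x=cosφ1·sinφ2-sinφ1·cosφ2·cosΔλ=0.98921534; θ=atan2(y, x)=5.6087° ≈ 5.6°
Leg 4: φ1=1.3733141, φ2=1.3787647, Δφ=0.0054507, Δλ=-4.8880808 rad; a=sin²(Δφ/2)+cosφ1·cosφ2·sin²(Δλ/2)=0.0154577160; c=2·atan2(√a, √(1-a))=0.249303239; dist=6371·c=1588.311 ≈ 1588.3 km; running total=22246.8 km
Leg 4 bearing: y=sinΔλ·cosφ2=0.18791551, x=cosφ1·sinφ2-sinφ1·cosφ2·cosΔλ=0.15988390; θ=atan2(y, x)=49.6079° ≈ 49.6°
Leg 5: φ1=1.3787647, φ2=0.7223150, Δφ=-0.6564497, Δλ=2.1656988 rad; a=sin²(Δφ/2)+cosφ1·cosφ2·sin²(Δλ/2)=0.2156392516; c=2·atan2(√a, √(1-a))=0.965845662; dist=6371·c=6153.403 ≈ 6153.4 km; running total=28400.2 km
Leg 5 bearing: y=sinΔλ·cosφ2=0.62138200, x=cosφ1·sinφ2-sinφ1·cosφ2·cosΔλ=0.53892511; θ=atan2(y, x)=49.0649° ≈ 49.1°
Leg 6: φ1=0.7223150, φ2=1.1124484, Δφ=0.3901334, Δλ=-0.8219907 rad; a=sin²(Δφ/2)+cosφ1·cosφ2·sin²(Δλ/2)=0.0905596556; c=2·atan2(√a, √(1-a))=0.611338172; dist=6371·c=3894.835 ≈ 3894.8 km; running total=32295.0 km
Leg 6 bearing: y=sinΔλ·cosφ2=-0.32410828, x=cosφ1·sinφ2-sinφ1·cosφ2·cosΔλ=0.47369636; θ=atan2(y, x)=-34.3804° <0 so +360° → 325.6196° ≈ 325.6°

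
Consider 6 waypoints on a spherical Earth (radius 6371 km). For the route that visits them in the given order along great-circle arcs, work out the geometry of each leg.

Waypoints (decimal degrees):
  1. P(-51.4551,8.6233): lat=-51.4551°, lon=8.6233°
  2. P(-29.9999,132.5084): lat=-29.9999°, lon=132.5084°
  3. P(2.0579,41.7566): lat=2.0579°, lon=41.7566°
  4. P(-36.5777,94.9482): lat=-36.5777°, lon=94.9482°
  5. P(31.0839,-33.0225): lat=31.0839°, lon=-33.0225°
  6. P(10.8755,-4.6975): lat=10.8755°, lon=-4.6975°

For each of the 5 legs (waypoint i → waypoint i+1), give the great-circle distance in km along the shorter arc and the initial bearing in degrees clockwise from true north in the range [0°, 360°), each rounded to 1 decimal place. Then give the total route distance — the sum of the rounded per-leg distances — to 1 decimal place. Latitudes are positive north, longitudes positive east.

Leg 1: dist=9432.2 km, bearing=133.8°
Leg 2: dist=10194.3 km, bearing=271.4°
Leg 3: dist=6966.3 km, bearing=133.6°
Leg 4: dist=15228.6 km, bearing=278.5°
Leg 5: dist=3680.2 km, bearing=121.4°
Total: 45501.6 km

Leg 1: φ1=-0.8980609, φ2=-0.5235970, Δφ=0.3744639, Δλ=2.1622029 rad; a=sin²(Δφ/2)+cosφ1·cosφ2·sin²(Δλ/2)=0.4549045033; c=2·atan2(√a, √(1-a))=1.480482609; dist=6371·c=9432.155 ≈ 9432.2 km; running total=9432.2 km
Leg 1 bearing: y=sinΔλ·cosφ2=0.71893804, x=cosφ1·sinφ2-sinφ1·cosφ2·cosΔλ=-0.68919786; θ=atan2(y, x)=133.7901° ≈ 133.8°
Leg 2: φ1=-0.5235970, φ2=0.0359171, Δφ=0.5595142, Δλ=-1.5839177 rad; a=sin²(Δφ/2)+cosφ1·cosφ2·sin²(Δλ/2)=0.5146552299; c=2·atan2(√a, √(1-a))=1.600110985; dist=6371·c=10194.307 ≈ 10194.3 km; running total=19626.5 km
Leg 2 bearing: y=sinΔλ·cosφ2=-0.99926902, x=cosφ1·sinφ2-sinφ1·cosφ2·cosΔλ=0.02454224; θ=atan2(y, x)=-88.5931° <0 so +360° → 271.4069° ≈ 271.4°
Leg 3: φ1=0.0359171, φ2=-0.6384013, Δφ=-0.6743184, Δλ=0.9283686 rad; a=sin²(Δφ/2)+cosφ1·cosφ2·sin²(Δλ/2)=0.2702846607; c=2·atan2(√a, √(1-a))=1.093442208; dist=6371·c=6966.320 ≈ 6966.3 km; running total=26592.8 km
Leg 3 bearing: y=sinΔλ·cosφ2=0.64295637, x=cosφ1·sinφ2-sinφ1·cosφ2·cosΔλ=-0.61280548; θ=atan2(y, x)=133.6246° ≈ 133.6°
Leg 4: φ1=-0.6384013, φ2=0.5425164, Δφ=1.1809177, Δλ=-2.2335101 rad; a=sin²(Δφ/2)+cosφ1·cosφ2·sin²(Δλ/2)=0.8654019336; c=2·atan2(√a, √(1-a))=2.390295212; dist=6371·c=15228.571 ≈ 15228.6 km; running total=41821.4 km
Leg 4 bearing: y=sinΔλ·cosφ2=-0.67513156, x=cosφ1·sinφ2-sinφ1·cosφ2·cosΔλ=0.10061352; θ=atan2(y, x)=-81.5237° <0 so +360° → 278.4763° ≈ 278.5°
Leg 5: φ1=0.5425164, φ2=0.1898133, Δφ=-0.3527031, Δλ=0.4943645 rad; a=sin²(Δφ/2)+cosφ1·cosφ2·sin²(Δλ/2)=0.0811269292; c=2·atan2(√a, √(1-a))=0.577653761; dist=6371·c=3680.232 ≈ 3680.2 km; running total=45501.6 km
Leg 5 bearing: y=sinΔλ·cosφ2=0.46595058, x=cosφ1·sinφ2-sinφ1·cosφ2·cosΔλ=-0.28473051; θ=atan2(y, x)=121.4280° ≈ 121.4°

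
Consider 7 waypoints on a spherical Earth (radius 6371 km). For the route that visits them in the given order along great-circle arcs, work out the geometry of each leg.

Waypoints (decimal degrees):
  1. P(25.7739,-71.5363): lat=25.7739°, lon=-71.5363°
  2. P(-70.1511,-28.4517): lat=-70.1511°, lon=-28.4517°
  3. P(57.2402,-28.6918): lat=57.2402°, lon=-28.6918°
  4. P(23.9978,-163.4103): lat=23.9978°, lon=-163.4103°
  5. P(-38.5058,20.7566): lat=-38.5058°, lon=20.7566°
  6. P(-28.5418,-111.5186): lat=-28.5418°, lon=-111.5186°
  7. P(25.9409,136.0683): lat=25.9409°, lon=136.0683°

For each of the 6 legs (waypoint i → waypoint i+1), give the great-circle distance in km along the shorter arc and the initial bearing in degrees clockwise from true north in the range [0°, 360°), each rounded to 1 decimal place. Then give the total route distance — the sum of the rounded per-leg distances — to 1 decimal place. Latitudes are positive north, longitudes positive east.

Leg 1: φ1=0.4498394, φ2=-1.2243677, Δφ=-1.6742071, Δλ=0.7519681 rad; a=sin²(Δφ/2)+cosφ1·cosφ2·sin²(Δλ/2)=0.5928382957; c=2·atan2(√a, √(1-a))=1.757556709; dist=6371·c=11197.394 ≈ 11197.4 km; running total=11197.4 km
Leg 1 bearing: y=sinΔλ·cosφ2=0.23193268, x=cosφ1·sinφ2-sinφ1·cosφ2·cosΔλ=-0.95484629; θ=atan2(y, x)=166.3472° ≈ 166.3°
Leg 2: φ1=-1.2243677, φ2=0.9990300, Δφ=2.2233976, Δλ=-0.0041905 rad; a=sin²(Δφ/2)+cosφ1·cosφ2·sin²(Δλ/2)=0.8036284096; c=2·atan2(√a, √(1-a))=2.223399654; dist=6371·c=14165.279 ≈ 14165.3 km; running total=25362.7 km
Leg 2 bearing: y=sinΔλ·cosφ2=-0.00226757, x=cosφ1·sinφ2-sinφ1·cosφ2·cosΔλ=0.79450237; θ=atan2(y, x)=-0.1635° <0 so +360° → 359.8365° ≈ 359.8°
Leg 3: φ1=0.9990300, φ2=0.4188406, Δφ=-0.5801893, Δλ=-2.3512814 rad; a=sin²(Δφ/2)+cosφ1·cosφ2·sin²(Δλ/2)=0.5029092931; c=2·atan2(√a, √(1-a))=1.576614946; dist=6371·c=10044.614 ≈ 10044.6 km; running total=35407.3 km
Leg 3 bearing: y=sinΔλ·cosφ2=-0.64915121, x=cosφ1·sinφ2-sinφ1·cosφ2·cosΔλ=0.76063713; θ=atan2(y, x)=-40.4785° <0 so +360° → 319.5215° ≈ 319.5°
Leg 4: φ1=0.4188406, φ2=-0.6720530, Δφ=-1.0908936, Δλ=3.2143188 rad; a=sin²(Δφ/2)+cosφ1·cosφ2·sin²(Δλ/2)=0.9831114561; c=2·atan2(√a, √(1-a))=2.880943587; dist=6371·c=18354.492 ≈ 18354.5 km; running total=53761.8 km
Leg 4 bearing: y=sinΔλ·cosφ2=-0.05686132, x=cosφ1·sinφ2-sinφ1·cosφ2·cosΔλ=-0.25135647; θ=atan2(y, x)=-167.2532° <0 so +360° → 192.7468° ≈ 192.7°
Leg 5: φ1=-0.6720530, φ2=-0.4981484, Δφ=0.1739046, Δλ=-2.3086378 rad; a=sin²(Δφ/2)+cosφ1·cosφ2·sin²(Δλ/2)=0.5824806904; c=2·atan2(√a, √(1-a))=1.736515182; dist=6371·c=11063.338 ≈ 11063.3 km; running total=64825.1 km
Leg 5 bearing: y=sinΔλ·cosφ2=-0.64999866, x=cosφ1·sinφ2-sinφ1·cosφ2·cosΔλ=-0.74181499; θ=atan2(y, x)=-138.7743° <0 so +360° → 221.2257° ≈ 221.2°
Leg 6: φ1=-0.4981484, φ2=0.4527541, Δφ=0.9509025, Δλ=4.3212066 rad; a=sin²(Δφ/2)+cosφ1·cosφ2·sin²(Δλ/2)=0.7551038115; c=2·atan2(√a, √(1-a))=2.106222508; dist=6371·c=13418.744 ≈ 13418.7 km; running total=78243.8 km
Leg 6 bearing: y=sinΔλ·cosφ2=-0.83131571, x=cosφ1·sinφ2-sinφ1·cosφ2·cosΔλ=0.22045944; θ=atan2(y, x)=-75.1474° <0 so +360° → 284.8526° ≈ 284.9°

Leg 1: dist=11197.4 km, bearing=166.3°
Leg 2: dist=14165.3 km, bearing=359.8°
Leg 3: dist=10044.6 km, bearing=319.5°
Leg 4: dist=18354.5 km, bearing=192.7°
Leg 5: dist=11063.3 km, bearing=221.2°
Leg 6: dist=13418.7 km, bearing=284.9°
Total: 78243.8 km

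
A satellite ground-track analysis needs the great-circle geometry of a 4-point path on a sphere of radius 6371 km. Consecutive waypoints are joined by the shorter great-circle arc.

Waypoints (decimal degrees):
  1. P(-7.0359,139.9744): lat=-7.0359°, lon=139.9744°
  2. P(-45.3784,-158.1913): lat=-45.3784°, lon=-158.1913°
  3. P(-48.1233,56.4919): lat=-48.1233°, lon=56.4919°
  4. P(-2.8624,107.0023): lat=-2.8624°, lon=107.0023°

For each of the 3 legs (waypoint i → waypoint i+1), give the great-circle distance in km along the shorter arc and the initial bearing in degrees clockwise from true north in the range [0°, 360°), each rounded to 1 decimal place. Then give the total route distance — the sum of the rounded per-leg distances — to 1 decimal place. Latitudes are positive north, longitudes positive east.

Leg 1: φ1=-0.1227996, φ2=-0.7920025, Δφ=-0.6692029, Δλ=-5.2039732 rad; a=sin²(Δφ/2)+cosφ1·cosφ2·sin²(Δλ/2)=0.2918765648; c=2·atan2(√a, √(1-a))=1.141482639; dist=6371·c=7272.386 ≈ 7272.4 km; running total=7272.4 km
Leg 1 bearing: y=sinΔλ·cosφ2=0.61924503, x=cosφ1·sinφ2-sinφ1·cosφ2·cosΔλ=-0.66578836; θ=atan2(y, x)=137.0743° ≈ 137.1°
Leg 2: φ1=-0.7920025, φ2=-0.8399100, Δφ=-0.0479075, Δλ=3.7469287 rad; a=sin²(Δφ/2)+cosφ1·cosφ2·sin²(Δλ/2)=0.4278028523; c=2·atan2(√a, √(1-a))=1.425895501; dist=6371·c=9084.380 ≈ 9084.4 km; running total=16356.8 km
Leg 2 bearing: y=sinΔλ·cosφ2=-0.37985012, x=cosφ1·sinφ2-sinφ1·cosφ2·cosΔλ=-0.91370902; θ=atan2(y, x)=-157.4262° <0 so +360° → 202.5738° ≈ 202.6°
Leg 3: φ1=-0.8399100, φ2=-0.0499583, Δφ=0.7899517, Δλ=0.8815728 rad; a=sin²(Δφ/2)+cosφ1·cosφ2·sin²(Δλ/2)=0.2694196637; c=2·atan2(√a, √(1-a))=1.091493502; dist=6371·c=6953.905 ≈ 6953.9 km; running total=23310.7 km
Leg 3 bearing: y=sinΔλ·cosφ2=0.77077716, x=cosφ1·sinφ2-sinφ1·cosφ2·cosΔλ=0.43958321; θ=atan2(y, x)=60.3034° ≈ 60.3°

Leg 1: dist=7272.4 km, bearing=137.1°
Leg 2: dist=9084.4 km, bearing=202.6°
Leg 3: dist=6953.9 km, bearing=60.3°
Total: 23310.7 km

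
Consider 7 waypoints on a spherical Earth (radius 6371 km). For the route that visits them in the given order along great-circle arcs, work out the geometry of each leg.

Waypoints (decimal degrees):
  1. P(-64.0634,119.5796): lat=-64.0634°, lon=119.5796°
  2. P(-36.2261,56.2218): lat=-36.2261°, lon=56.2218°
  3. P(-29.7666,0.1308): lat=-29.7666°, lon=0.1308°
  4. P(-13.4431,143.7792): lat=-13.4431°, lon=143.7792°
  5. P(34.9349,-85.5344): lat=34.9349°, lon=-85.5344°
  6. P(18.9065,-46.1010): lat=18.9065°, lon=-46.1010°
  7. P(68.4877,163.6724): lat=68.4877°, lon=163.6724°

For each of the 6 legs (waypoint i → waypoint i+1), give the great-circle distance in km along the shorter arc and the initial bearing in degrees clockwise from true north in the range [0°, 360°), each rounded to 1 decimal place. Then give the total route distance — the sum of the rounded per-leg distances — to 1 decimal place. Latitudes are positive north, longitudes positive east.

Leg 1: φ1=-1.1181173, φ2=-0.6322647, Δφ=0.4858525, Δλ=-1.1058022 rad; a=sin²(Δφ/2)+cosφ1·cosφ2·sin²(Δλ/2)=0.1551681835; c=2·atan2(√a, √(1-a))=0.809771889; dist=6371·c=5159.057 ≈ 5159.1 km; running total=5159.1 km
Leg 1 bearing: y=sinΔλ·cosφ2=-0.72104011, x=cosφ1·sinφ2-sinφ1·cosφ2·cosΔλ=0.06682237; θ=atan2(y, x)=-84.7052° <0 so +360° → 275.2948° ≈ 275.3°
Leg 2: φ1=-0.6322647, φ2=-0.5195252, Δφ=0.1127395, Δλ=-0.9789726 rad; a=sin²(Δφ/2)+cosφ1·cosφ2·sin²(Δλ/2)=0.1579735495; c=2·atan2(√a, √(1-a))=0.817491825; dist=6371·c=5208.240 ≈ 5208.2 km; running total=10367.3 km
Leg 2 bearing: y=sinΔλ·cosφ2=-0.72042026, x=cosφ1·sinφ2-sinφ1·cosφ2·cosΔλ=-0.11430779; θ=atan2(y, x)=-99.0159° <0 so +360° → 260.9841° ≈ 261.0°
Leg 3: φ1=-0.5195252, φ2=-0.2346264, Δφ=0.2848988, Δλ=2.5071375 rad; a=sin²(Δφ/2)+cosφ1·cosφ2·sin²(Δλ/2)=0.7822765569; c=2·atan2(√a, √(1-a))=2.170688060; dist=6371·c=13829.454 ≈ 13829.5 km; running total=24196.8 km
Leg 3 bearing: y=sinΔλ·cosφ2=0.57649846, x=cosφ1·sinφ2-sinφ1·cosφ2·cosΔλ=-0.59070238; θ=atan2(y, x)=135.6972° ≈ 135.7°
Leg 4: φ1=-0.2346264, φ2=0.6097290, Δφ=0.8443554, Δλ=-4.0022773 rad; a=sin²(Δφ/2)+cosφ1·cosφ2·sin²(Δλ/2)=0.8264650385; c=2·atan2(√a, √(1-a))=2.282242850; dist=6371·c=14540.169 ≈ 14540.2 km; running total=38737.0 km
Leg 4 bearing: y=sinΔλ·cosφ2=0.62164784, x=cosφ1·sinφ2-sinφ1·cosφ2·cosΔλ=0.43270807; θ=atan2(y, x)=55.1595° ≈ 55.2°
Leg 5: φ1=0.6097290, φ2=0.3299807, Δφ=-0.2797484, Δλ=0.6882427 rad; a=sin²(Δφ/2)+cosφ1·cosφ2·sin²(Δλ/2)=0.1077119906; c=2·atan2(√a, √(1-a))=0.668784301; dist=6371·c=4260.825 ≈ 4260.8 km; running total=42997.8 km
Leg 5 bearing: y=sinΔλ·cosφ2=0.60091197, x=cosφ1·sinφ2-sinφ1·cosφ2·cosΔλ=-0.15279161; θ=atan2(y, x)=104.2661° ≈ 104.3°
Leg 6: φ1=0.3299807, φ2=1.1953359, Δφ=0.8653552, Δλ=3.6612365 rad; a=sin²(Δφ/2)+cosφ1·cosφ2·sin²(Δλ/2)=0.4998348598; c=2·atan2(√a, √(1-a))=1.570466046; dist=6371·c=10005.439 ≈ 10005.4 km; running total=53003.2 km
Leg 6 bearing: y=sinΔλ·cosφ2=-0.18209308, x=cosφ1·sinφ2-sinφ1·cosφ2·cosΔλ=0.98328124; θ=atan2(y, x)=-10.4917° <0 so +360° → 349.5083° ≈ 349.5°

Leg 1: dist=5159.1 km, bearing=275.3°
Leg 2: dist=5208.2 km, bearing=261.0°
Leg 3: dist=13829.5 km, bearing=135.7°
Leg 4: dist=14540.2 km, bearing=55.2°
Leg 5: dist=4260.8 km, bearing=104.3°
Leg 6: dist=10005.4 km, bearing=349.5°
Total: 53003.2 km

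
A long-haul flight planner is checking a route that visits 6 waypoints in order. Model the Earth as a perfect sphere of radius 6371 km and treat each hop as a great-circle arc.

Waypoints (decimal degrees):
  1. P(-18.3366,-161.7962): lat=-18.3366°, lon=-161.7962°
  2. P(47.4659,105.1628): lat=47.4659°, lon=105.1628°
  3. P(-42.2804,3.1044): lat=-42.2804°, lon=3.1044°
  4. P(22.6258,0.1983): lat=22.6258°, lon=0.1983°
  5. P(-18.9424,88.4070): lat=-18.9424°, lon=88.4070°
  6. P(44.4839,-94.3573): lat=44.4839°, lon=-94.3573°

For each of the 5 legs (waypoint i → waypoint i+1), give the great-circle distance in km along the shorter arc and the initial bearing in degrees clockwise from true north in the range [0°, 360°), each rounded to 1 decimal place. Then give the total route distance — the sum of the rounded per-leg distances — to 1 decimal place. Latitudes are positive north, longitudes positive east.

Leg 1: dist=11722.0 km, bearing=315.6°
Leg 2: dist=14109.1 km, bearing=244.8°
Leg 3: dist=7223.4 km, bearing=357.0°
Leg 4: dist=10630.3 km, bearing=108.2°
Leg 5: dist=17163.4 km, bearing=4.6°
Total: 60848.2 km

Leg 1: φ1=-0.3200340, φ2=0.8284362, Δφ=1.1484703, Δλ=4.6593135 rad; a=sin²(Δφ/2)+cosφ1·cosφ2·sin²(Δλ/2)=0.6329313989; c=2·atan2(√a, √(1-a))=1.839895147; dist=6371·c=11721.972 ≈ 11722.0 km; running total=11722.0 km
Leg 1 bearing: y=sinΔλ·cosφ2=-0.67507692, x=cosφ1·sinφ2-sinφ1·cosφ2·cosΔλ=0.68817739; θ=atan2(y, x)=-44.4494° <0 so +360° → 315.5506° ≈ 315.6°
Leg 2: φ1=0.8284362, φ2=-0.7379322, Δφ=-1.5663684, Δλ=-1.7812551 rad; a=sin²(Δφ/2)+cosφ1·cosφ2·sin²(Δλ/2)=0.8001145057; c=2·atan2(√a, √(1-a))=2.214583731; dist=6371·c=14109.113 ≈ 14109.1 km; running total=25831.1 km
Leg 2 bearing: y=sinΔλ·cosφ2=-0.72353637, x=cosφ1·sinφ2-sinφ1·cosφ2·cosΔλ=-0.34091092; θ=atan2(y, x)=-115.2286° <0 so +360° → 244.7714° ≈ 244.8°
Leg 3: φ1=-0.7379322, φ2=0.3948947, Δφ=1.1328269, Δλ=-0.0507210 rad; a=sin²(Δφ/2)+cosφ1·cosφ2·sin²(Δλ/2)=0.2883884149; c=2·atan2(√a, √(1-a))=1.133796467; dist=6371·c=7223.417 ≈ 7223.4 km; running total=33054.5 km
Leg 3 bearing: y=sinΔλ·cosφ2=-0.04679730, x=cosφ1·sinφ2-sinφ1·cosφ2·cosΔλ=0.90481609; θ=atan2(y, x)=-2.9607° <0 so +360° → 357.0393° ≈ 357.0°
Leg 4: φ1=0.3948947, φ2=-0.3306072, Δφ=-0.7255020, Δλ=1.5395322 rad; a=sin²(Δφ/2)+cosφ1·cosφ2·sin²(Δλ/2)=0.5487966159; c=2·atan2(√a, √(1-a))=1.668545146; dist=6371·c=10630.301 ≈ 10630.3 km; running total=43684.8 km
Leg 4 bearing: y=sinΔλ·cosφ2=0.94538318, x=cosφ1·sinφ2-sinφ1·cosφ2·cosΔλ=-0.31100837; θ=atan2(y, x)=108.2100° ≈ 108.2°
Leg 5: φ1=-0.3306072, φ2=0.7763905, Δφ=1.1069978, Δλ=-3.1898388 rad; a=sin²(Δφ/2)+cosφ1·cosφ2·sin²(Δλ/2)=0.9507440003; c=2·atan2(√a, √(1-a))=2.693991672; dist=6371·c=17163.421 ≈ 17163.4 km; running total=60848.2 km
Leg 5 bearing: y=sinΔλ·cosφ2=0.03440773, x=cosφ1·sinφ2-sinφ1·cosφ2·cosΔλ=0.43143423; θ=atan2(y, x)=4.5598° ≈ 4.6°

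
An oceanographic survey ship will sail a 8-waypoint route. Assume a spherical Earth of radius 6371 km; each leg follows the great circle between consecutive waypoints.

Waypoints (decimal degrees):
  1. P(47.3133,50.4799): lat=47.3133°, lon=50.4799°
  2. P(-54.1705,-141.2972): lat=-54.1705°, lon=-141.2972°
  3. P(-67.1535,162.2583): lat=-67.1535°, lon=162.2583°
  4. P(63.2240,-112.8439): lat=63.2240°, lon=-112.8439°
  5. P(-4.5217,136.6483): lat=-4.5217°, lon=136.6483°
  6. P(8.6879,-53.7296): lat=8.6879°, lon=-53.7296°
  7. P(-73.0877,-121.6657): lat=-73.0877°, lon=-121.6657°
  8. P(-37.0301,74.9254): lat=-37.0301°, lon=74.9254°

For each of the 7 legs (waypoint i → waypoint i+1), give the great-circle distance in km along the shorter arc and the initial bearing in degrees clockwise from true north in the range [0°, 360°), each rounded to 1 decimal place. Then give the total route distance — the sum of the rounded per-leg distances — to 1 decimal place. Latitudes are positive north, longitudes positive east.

Leg 1: dist=18891.6 km, bearing=137.1°
Leg 2: dist=3248.7 km, bearing=221.5°
Leg 3: dist=15992.2 km, bearing=49.5°
Leg 4: dist=11471.2 km, bearing=286.5°
Leg 5: dist=18779.0 km, bearing=67.5°
Leg 6: dist=10240.1 km, bearing=195.7°
Leg 7: dist=7704.8 km, bearing=194.1°
Total: 86327.6 km

Leg 1: φ1=0.8257729, φ2=-0.9454536, Δφ=-1.7712264, Δλ=-3.3471418 rad; a=sin²(Δφ/2)+cosφ1·cosφ2·sin²(Δλ/2)=0.9922460732; c=2·atan2(√a, √(1-a))=2.965251493; dist=6371·c=18891.617 ≈ 18891.6 km; running total=18891.6 km
Leg 1 bearing: y=sinΔλ·cosφ2=0.11947789, x=cosφ1·sinφ2-sinφ1·cosφ2·cosΔλ=-0.12845329; θ=atan2(y, x)=137.0733° ≈ 137.1°
Leg 2: φ1=-0.9454536, φ2=-1.1720497, Δφ=-0.2265961, Δλ=5.2980429 rad; a=sin²(Δφ/2)+cosφ1·cosφ2·sin²(Δλ/2)=0.0636077106; c=2·atan2(√a, √(1-a))=0.509917911; dist=6371·c=3248.687 ≈ 3248.7 km; running total=22140.3 km
Leg 2 bearing: y=sinΔλ·cosφ2=-0.32355980, x=cosφ1·sinφ2-sinφ1·cosφ2·cosΔλ=-0.36545333; θ=atan2(y, x)=-138.4794° <0 so +360° → 221.5206° ≈ 221.5°
Leg 3: φ1=-1.1720497, φ2=1.1034670, Δφ=2.2755166, Δλ=-4.8014392 rad; a=sin²(Δφ/2)+cosφ1·cosφ2·sin²(Δλ/2)=0.9035897001; c=2·atan2(√a, √(1-a))=2.510154513; dist=6371·c=15992.194 ≈ 15992.2 km; running total=38132.5 km
Leg 3 bearing: y=sinΔλ·cosφ2=0.44871856, x=cosφ1·sinφ2-sinφ1·cosφ2·cosΔλ=0.38355321; θ=atan2(y, x)=49.4770° ≈ 49.5°
Leg 4: φ1=1.1034670, φ2=-0.0789186, Δφ=-1.1823855, Δλ=4.3544603 rad; a=sin²(Δφ/2)+cosφ1·cosφ2·sin²(Δλ/2)=0.6138596366; c=2·atan2(√a, √(1-a))=1.800531100; dist=6371·c=11471.184 ≈ 11471.2 km; running total=49603.7 km
Leg 4 bearing: y=sinΔλ·cosφ2=-0.93370931, x=cosφ1·sinφ2-sinφ1·cosφ2·cosΔλ=0.27628041; θ=atan2(y, x)=-73.5167° <0 so +360° → 286.4833° ≈ 286.5°
Leg 5: φ1=-0.0789186, φ2=0.1516325, Δφ=0.2305510, Δλ=-3.3227212 rad; a=sin²(Δφ/2)+cosφ1·cosφ2·sin²(Δλ/2)=0.9906182869; c=2·atan2(√a, √(1-a))=2.947569978; dist=6371·c=18778.968 ≈ 18779.0 km; running total=68382.7 km
Leg 5 bearing: y=sinΔλ·cosφ2=0.17807279, x=cosφ1·sinφ2-sinφ1·cosφ2·cosΔλ=0.07392474; θ=atan2(y, x)=67.4548° ≈ 67.5°
Leg 6: φ1=0.1516325, φ2=-1.2756210, Δφ=-1.4272535, Δλ=-1.1857086 rad; a=sin²(Δφ/2)+cosφ1·cosφ2·sin²(Δλ/2)=0.5182482236; c=2·atan2(√a, √(1-a))=1.607300881; dist=6371·c=10240.114 ≈ 10240.1 km; running total=78622.8 km
Leg 6 bearing: y=sinΔλ·cosφ2=-0.26960312, x=cosφ1·sinφ2-sinφ1·cosφ2·cosΔλ=-0.96227967; θ=atan2(y, x)=-164.3487° <0 so +360° → 195.6513° ≈ 195.7°
Leg 7: φ1=-1.2756210, φ2=-0.6462972, Δφ=0.6293238, Δλ=3.4311620 rad; a=sin²(Δφ/2)+cosφ1·cosφ2·sin²(Δλ/2)=0.3231899163; c=2·atan2(√a, √(1-a))=1.209357815; dist=6371·c=7704.819 ≈ 7704.8 km; running total=86327.6 km
Leg 7 bearing: y=sinΔλ·cosφ2=-0.22795168, x=cosφ1·sinφ2-sinφ1·cosφ2·cosΔλ=-0.90718841; θ=atan2(y, x)=-165.8951° <0 so +360° → 194.1049° ≈ 194.1°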